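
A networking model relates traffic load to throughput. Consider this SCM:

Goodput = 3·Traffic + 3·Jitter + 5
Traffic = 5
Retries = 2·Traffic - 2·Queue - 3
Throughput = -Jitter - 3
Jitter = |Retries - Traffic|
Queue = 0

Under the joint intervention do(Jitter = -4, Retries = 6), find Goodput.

8

The joint intervention fixes Jitter = -4, Retries = 6, removing each variable's own equation.
Goodput = 3·Traffic + 3·Jitter + 5  [with Traffic=5, Jitter=-4]  = 8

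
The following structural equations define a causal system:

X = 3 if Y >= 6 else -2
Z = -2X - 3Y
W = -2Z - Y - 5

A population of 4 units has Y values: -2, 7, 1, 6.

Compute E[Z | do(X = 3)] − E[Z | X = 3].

Every unit gets X=3 under the intervention. Z values become 0, -27, -9, -24; E[Z|do(X=3)] = -15.
E[Z|X=3] averages over only the 2 units with X=3 (Y = 7, 6): Z = -27, -24, mean -25.5.
Difference = -15 − (-25.5) = 10.5.

10.5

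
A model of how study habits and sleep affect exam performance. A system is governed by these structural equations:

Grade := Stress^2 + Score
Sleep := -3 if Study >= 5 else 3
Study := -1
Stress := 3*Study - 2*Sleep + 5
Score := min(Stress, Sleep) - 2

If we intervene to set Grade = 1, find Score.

-6

The intervention breaks the incoming arrows to Grade: Grade := Stress^2 + Score no longer applies, and Grade = 1.
Since Score is not a descendant of the intervened variable, it is unaffected.
Sleep = -3 if Study >= 5 else 3  [with Study=-1]  = 3
Stress = 3*Study - 2*Sleep + 5  [with Study=-1, Sleep=3]  = -4
Score = min(Stress, Sleep) - 2  [with Stress=-4, Sleep=3]  = -6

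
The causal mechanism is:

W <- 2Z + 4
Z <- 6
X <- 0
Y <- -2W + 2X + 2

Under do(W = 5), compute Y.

-8

The intervention breaks the incoming arrows to W: W <- 2Z + 4 no longer applies, and W = 5.
Y = -2W + 2X + 2  [with W=5, X=0]  = -8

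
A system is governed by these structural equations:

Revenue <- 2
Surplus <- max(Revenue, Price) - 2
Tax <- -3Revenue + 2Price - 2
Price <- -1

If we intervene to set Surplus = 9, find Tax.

Under do(Surplus=9), the mechanism Surplus <- max(Revenue, Price) - 2 is discarded; Surplus is fixed at 9.
Since Tax is not a descendant of the intervened variable, it is unaffected.
Tax = -3Revenue + 2Price - 2  [with Revenue=2, Price=-1]  = -10

-10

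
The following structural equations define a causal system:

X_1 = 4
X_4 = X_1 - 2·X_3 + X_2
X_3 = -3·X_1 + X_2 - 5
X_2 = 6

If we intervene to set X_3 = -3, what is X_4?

16

The intervention breaks the incoming arrows to X_3: X_3 = -3·X_1 + X_2 - 5 no longer applies, and X_3 = -3.
X_4 = X_1 - 2·X_3 + X_2  [with X_1=4, X_3=-3, X_2=6]  = 16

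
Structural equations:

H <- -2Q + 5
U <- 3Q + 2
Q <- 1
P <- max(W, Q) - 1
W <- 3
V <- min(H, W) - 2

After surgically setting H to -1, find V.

-3

Intervening sets H = -1 and removes its equation (H <- -2Q + 5).
V = min(H, W) - 2  [with H=-1, W=3]  = -3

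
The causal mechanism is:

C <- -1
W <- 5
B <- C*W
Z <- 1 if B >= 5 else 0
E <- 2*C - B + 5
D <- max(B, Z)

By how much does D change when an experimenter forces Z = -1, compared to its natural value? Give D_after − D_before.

-1

Under do(Z=-1), the mechanism Z <- 1 if B >= 5 else 0 is discarded; Z is fixed at -1.
B = C*W  [with C=-1, W=5]  = -5
D = max(B, Z)  [with B=-5, Z=-1]  = -1
Without intervention: B = C*W  [with C=-1, W=5]  = -5; Z = 1 if B >= 5 else 0  [with B=-5]  = 0; D = max(B, Z)  [with B=-5, Z=0]  = 0.
Change = -1 − 0 = -1.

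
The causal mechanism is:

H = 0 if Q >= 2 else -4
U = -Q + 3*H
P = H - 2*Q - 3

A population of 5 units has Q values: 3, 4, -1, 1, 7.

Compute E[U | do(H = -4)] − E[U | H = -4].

The intervention sets H=-4 in all 5 units regardless of Q. Recomputing U per unit gives -15, -16, -11, -13, -19; average -14.8.
Conditioning on H=-4 selects the 2 unit(s) with Q ∈ {-1, 1}. Their U values: -11, -13. Mean = -12.
Difference = -14.8 − (-12) = -2.8.

-2.8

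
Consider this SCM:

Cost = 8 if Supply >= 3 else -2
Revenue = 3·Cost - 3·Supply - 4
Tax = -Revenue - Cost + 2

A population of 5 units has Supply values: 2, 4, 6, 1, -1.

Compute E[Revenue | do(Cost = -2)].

-17.2

do(Cost=-2) breaks Cost's dependence on Supply. With Cost=-2 fixed, Revenue across the units is -16, -22, -28, -13, -7, mean -17.2.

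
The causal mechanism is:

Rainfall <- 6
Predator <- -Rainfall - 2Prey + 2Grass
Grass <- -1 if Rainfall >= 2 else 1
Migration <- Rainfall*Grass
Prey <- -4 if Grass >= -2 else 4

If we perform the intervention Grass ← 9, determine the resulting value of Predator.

20

Under do(Grass=9), the mechanism Grass <- -1 if Rainfall >= 2 else 1 is discarded; Grass is fixed at 9.
Prey = -4 if Grass >= -2 else 4  [with Grass=9]  = -4
Predator = -Rainfall - 2Prey + 2Grass  [with Rainfall=6, Prey=-4, Grass=9]  = 20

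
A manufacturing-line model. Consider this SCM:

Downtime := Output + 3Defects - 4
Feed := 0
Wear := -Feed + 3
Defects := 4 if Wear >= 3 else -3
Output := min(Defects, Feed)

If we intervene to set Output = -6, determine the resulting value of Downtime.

Intervening sets Output = -6 and removes its equation (Output := min(Defects, Feed)).
Wear = -Feed + 3  [with Feed=0]  = 3
Defects = 4 if Wear >= 3 else -3  [with Wear=3]  = 4
Downtime = Output + 3Defects - 4  [with Output=-6, Defects=4]  = 2

2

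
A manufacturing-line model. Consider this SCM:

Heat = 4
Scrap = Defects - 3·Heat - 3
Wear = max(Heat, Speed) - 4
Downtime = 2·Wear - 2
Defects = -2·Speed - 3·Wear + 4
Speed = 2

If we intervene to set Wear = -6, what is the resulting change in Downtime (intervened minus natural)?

-12

The intervention breaks the incoming arrows to Wear: Wear = max(Heat, Speed) - 4 no longer applies, and Wear = -6.
Downtime = 2·Wear - 2  [with Wear=-6]  = -14
Without intervention: Wear = max(Heat, Speed) - 4  [with Heat=4, Speed=2]  = 0; Downtime = 2·Wear - 2  [with Wear=0]  = -2.
Change = -14 − (-2) = -12.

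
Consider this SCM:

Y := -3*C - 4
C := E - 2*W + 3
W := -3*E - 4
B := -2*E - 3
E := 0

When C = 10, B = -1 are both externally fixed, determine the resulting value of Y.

-34

The joint intervention fixes C = 10, B = -1, removing each variable's own equation.
Y = -3*C - 4  [with C=10]  = -34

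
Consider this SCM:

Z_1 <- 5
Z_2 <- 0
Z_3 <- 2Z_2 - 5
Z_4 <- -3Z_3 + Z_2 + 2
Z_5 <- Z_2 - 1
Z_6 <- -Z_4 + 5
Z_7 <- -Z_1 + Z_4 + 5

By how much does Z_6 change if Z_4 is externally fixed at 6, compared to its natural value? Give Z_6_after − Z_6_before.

Under do(Z_4=6), the mechanism Z_4 <- -3Z_3 + Z_2 + 2 is discarded; Z_4 is fixed at 6.
Z_6 = -Z_4 + 5  [with Z_4=6]  = -1
Without intervention: Z_3 = 2Z_2 - 5  [with Z_2=0]  = -5; Z_4 = -3Z_3 + Z_2 + 2  [with Z_3=-5, Z_2=0]  = 17; Z_6 = -Z_4 + 5  [with Z_4=17]  = -12.
Change = -1 − (-12) = 11.

11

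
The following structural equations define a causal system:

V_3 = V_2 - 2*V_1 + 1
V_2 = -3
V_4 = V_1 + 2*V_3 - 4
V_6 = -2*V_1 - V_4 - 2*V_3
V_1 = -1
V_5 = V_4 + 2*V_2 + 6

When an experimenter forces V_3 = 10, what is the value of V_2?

-3

Under do(V_3=10), the mechanism V_3 = V_2 - 2*V_1 + 1 is discarded; V_3 is fixed at 10.
Since V_2 is not a descendant of the intervened variable, it is unaffected.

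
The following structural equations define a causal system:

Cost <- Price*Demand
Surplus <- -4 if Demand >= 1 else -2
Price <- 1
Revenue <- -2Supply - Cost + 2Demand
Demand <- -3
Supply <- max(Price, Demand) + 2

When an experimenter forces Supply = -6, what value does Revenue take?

9

do(Supply=-6) replaces the equation Supply <- max(Price, Demand) + 2 with the constant Supply = -6.
Cost = Price*Demand  [with Price=1, Demand=-3]  = -3
Revenue = -2Supply - Cost + 2Demand  [with Supply=-6, Cost=-3, Demand=-3]  = 9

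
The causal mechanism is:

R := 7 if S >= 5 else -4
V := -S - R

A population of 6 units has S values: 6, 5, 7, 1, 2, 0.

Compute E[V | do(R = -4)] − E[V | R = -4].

-2.5

The intervention sets R=-4 in all 6 units regardless of S. Recomputing V per unit gives -2, -1, -3, 3, 2, 4; average 0.5.
Observing R=-4 restricts to units where R's equation naturally yields -4: S ∈ {1, 2, 0}. In that subpopulation V = 3, 2, 4, mean 3.
Difference = 0.5 − 3 = -2.5.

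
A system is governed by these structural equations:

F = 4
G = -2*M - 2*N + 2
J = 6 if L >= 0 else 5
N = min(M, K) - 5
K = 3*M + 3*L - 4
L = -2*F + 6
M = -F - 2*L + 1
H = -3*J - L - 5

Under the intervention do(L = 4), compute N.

Under do(L=4), the mechanism L = -2*F + 6 is discarded; L is fixed at 4.
M = -F - 2*L + 1  [with F=4, L=4]  = -11
K = 3*M + 3*L - 4  [with M=-11, L=4]  = -25
N = min(M, K) - 5  [with M=-11, K=-25]  = -30

-30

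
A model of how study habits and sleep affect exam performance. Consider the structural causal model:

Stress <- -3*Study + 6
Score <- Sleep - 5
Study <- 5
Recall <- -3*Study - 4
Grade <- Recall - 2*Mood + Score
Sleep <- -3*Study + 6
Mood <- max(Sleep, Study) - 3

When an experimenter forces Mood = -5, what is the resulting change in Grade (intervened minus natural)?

14

Under do(Mood=-5), the mechanism Mood <- max(Sleep, Study) - 3 is discarded; Mood is fixed at -5.
Sleep = -3*Study + 6  [with Study=5]  = -9
Score = Sleep - 5  [with Sleep=-9]  = -14
Recall = -3*Study - 4  [with Study=5]  = -19
Grade = Recall - 2*Mood + Score  [with Recall=-19, Mood=-5, Score=-14]  = -23
Without intervention: Sleep = -3*Study + 6  [with Study=5]  = -9; Score = Sleep - 5  [with Sleep=-9]  = -14; Mood = max(Sleep, Study) - 3  [with Sleep=-9, Study=5]  = 2; Recall = -3*Study - 4  [with Study=5]  = -19; Grade = Recall - 2*Mood + Score  [with Recall=-19, Mood=2, Score=-14]  = -37.
Change = -23 − (-37) = 14.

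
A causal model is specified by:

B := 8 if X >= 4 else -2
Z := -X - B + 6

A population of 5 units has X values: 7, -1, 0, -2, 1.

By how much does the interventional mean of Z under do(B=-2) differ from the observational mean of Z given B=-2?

-1.5

Every unit gets B=-2 under the intervention. Z values become 1, 9, 8, 10, 7; E[Z|do(B=-2)] = 7.
Conditioning on B=-2 selects the 4 unit(s) with X ∈ {-1, 0, -2, 1}. Their Z values: 9, 8, 10, 7. Mean = 8.5.
Difference = 7 − 8.5 = -1.5.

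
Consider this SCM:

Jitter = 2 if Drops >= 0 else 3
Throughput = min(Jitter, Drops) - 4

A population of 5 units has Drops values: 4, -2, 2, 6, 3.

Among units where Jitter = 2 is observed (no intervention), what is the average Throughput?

-2

Conditioning on Jitter=2 selects the 4 unit(s) with Drops ∈ {4, 2, 6, 3}. Their Throughput values: -2, -2, -2, -2. Mean = -2.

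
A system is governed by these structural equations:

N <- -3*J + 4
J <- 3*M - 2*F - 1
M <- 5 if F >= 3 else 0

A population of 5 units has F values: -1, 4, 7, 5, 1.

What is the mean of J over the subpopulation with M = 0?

-1

E[J|M=0] averages over only the 2 units with M=0 (F = -1, 1): J = 1, -3, mean -1.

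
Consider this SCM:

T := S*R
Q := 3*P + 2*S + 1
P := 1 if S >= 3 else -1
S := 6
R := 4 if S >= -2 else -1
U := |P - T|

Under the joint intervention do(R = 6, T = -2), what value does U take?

3

Under do(R = 6, T = -2), each intervened variable's structural equation is replaced by its fixed value.
P = 1 if S >= 3 else -1  [with S=6]  = 1
U = |P - T|  [with P=1, T=-2]  = 3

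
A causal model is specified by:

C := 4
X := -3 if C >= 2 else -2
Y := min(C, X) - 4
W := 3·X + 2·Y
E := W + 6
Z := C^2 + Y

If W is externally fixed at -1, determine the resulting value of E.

5

Intervening sets W = -1 and removes its equation (W := 3·X + 2·Y).
E = W + 6  [with W=-1]  = 5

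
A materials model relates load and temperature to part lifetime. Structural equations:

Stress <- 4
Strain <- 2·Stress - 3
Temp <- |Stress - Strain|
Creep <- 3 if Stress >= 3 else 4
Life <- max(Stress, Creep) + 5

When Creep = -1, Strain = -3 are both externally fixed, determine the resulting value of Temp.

Setting Creep = -1, Strain = -3 by intervention discards those variables' equations.
Temp = |Stress - Strain|  [with Stress=4, Strain=-3]  = 7

7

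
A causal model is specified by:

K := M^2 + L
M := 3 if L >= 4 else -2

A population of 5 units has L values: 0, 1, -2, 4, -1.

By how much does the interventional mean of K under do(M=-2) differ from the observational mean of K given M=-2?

Under do(M=-2), M's equation is replaced by M=-2 for every unit. Per-unit K: 4, 5, 2, 8, 3. Mean = 4.4.
Conditioning on M=-2 selects the 4 unit(s) with L ∈ {0, 1, -2, -1}. Their K values: 4, 5, 2, 3. Mean = 3.5.
Difference = 4.4 − 3.5 = 0.9.

0.9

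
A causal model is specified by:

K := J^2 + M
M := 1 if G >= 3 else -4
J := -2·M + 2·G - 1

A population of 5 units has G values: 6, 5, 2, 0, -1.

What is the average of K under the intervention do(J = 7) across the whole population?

do(J=7) breaks J's dependence on G. With J=7 fixed, K across the units is 50, 50, 45, 45, 45, mean 47.

47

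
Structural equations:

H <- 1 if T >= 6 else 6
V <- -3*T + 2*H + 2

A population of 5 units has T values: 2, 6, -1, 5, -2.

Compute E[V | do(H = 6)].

8

do(H=6) breaks H's dependence on T. With H=6 fixed, V across the units is 8, -4, 17, -1, 20, mean 8.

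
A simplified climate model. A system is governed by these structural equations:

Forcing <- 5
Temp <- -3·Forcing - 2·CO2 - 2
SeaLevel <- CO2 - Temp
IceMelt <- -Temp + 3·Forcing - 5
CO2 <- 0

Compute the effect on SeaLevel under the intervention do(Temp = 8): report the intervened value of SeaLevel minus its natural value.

-25

do(Temp=8) replaces the equation Temp <- -3·Forcing - 2·CO2 - 2 with the constant Temp = 8.
SeaLevel = CO2 - Temp  [with CO2=0, Temp=8]  = -8
Without intervention: Temp = -3·Forcing - 2·CO2 - 2  [with Forcing=5, CO2=0]  = -17; SeaLevel = CO2 - Temp  [with CO2=0, Temp=-17]  = 17.
Change = -8 − 17 = -25.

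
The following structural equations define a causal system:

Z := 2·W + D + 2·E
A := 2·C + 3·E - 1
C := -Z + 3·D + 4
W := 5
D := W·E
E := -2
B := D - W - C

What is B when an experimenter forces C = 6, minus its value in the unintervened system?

-28

Under do(C=6), the mechanism C := -Z + 3·D + 4 is discarded; C is fixed at 6.
D = W·E  [with W=5, E=-2]  = -10
B = D - W - C  [with D=-10, W=5, C=6]  = -21
Without intervention: D = W·E  [with W=5, E=-2]  = -10; Z = 2·W + D + 2·E  [with W=5, D=-10, E=-2]  = -4; C = -Z + 3·D + 4  [with Z=-4, D=-10]  = -22; B = D - W - C  [with D=-10, W=5, C=-22]  = 7.
Change = -21 − 7 = -28.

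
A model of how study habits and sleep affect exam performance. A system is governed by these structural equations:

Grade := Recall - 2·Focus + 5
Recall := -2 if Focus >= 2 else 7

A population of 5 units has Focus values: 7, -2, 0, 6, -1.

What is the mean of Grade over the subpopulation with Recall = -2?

Observing Recall=-2 restricts to units where Recall's equation naturally yields -2: Focus ∈ {7, 6}. In that subpopulation Grade = -11, -9, mean -10.

-10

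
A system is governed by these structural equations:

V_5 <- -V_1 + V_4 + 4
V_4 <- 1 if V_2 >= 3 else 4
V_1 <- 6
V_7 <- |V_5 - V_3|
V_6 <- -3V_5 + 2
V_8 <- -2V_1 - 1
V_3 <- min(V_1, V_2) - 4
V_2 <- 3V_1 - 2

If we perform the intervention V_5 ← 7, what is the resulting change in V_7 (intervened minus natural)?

2

Under do(V_5=7), the mechanism V_5 <- -V_1 + V_4 + 4 is discarded; V_5 is fixed at 7.
V_2 = 3V_1 - 2  [with V_1=6]  = 16
V_3 = min(V_1, V_2) - 4  [with V_1=6, V_2=16]  = 2
V_7 = |V_5 - V_3|  [with V_5=7, V_3=2]  = 5
Without intervention: V_2 = 3V_1 - 2  [with V_1=6]  = 16; V_3 = min(V_1, V_2) - 4  [with V_1=6, V_2=16]  = 2; V_4 = 1 if V_2 >= 3 else 4  [with V_2=16]  = 1; V_5 = -V_1 + V_4 + 4  [with V_1=6, V_4=1]  = -1; V_7 = |V_5 - V_3|  [with V_5=-1, V_3=2]  = 3.
Change = 5 − 3 = 2.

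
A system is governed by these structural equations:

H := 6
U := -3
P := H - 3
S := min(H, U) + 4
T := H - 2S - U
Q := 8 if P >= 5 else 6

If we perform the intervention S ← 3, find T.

3

Intervening sets S = 3 and removes its equation (S := min(H, U) + 4).
T = H - 2S - U  [with H=6, S=3, U=-3]  = 3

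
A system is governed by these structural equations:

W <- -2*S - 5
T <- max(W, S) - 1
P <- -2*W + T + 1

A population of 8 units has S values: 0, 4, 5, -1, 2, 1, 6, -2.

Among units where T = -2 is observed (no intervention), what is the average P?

Conditioning on T=-2 selects the 2 unit(s) with S ∈ {-1, -2}. Their P values: 5, 1. Mean = 3.

3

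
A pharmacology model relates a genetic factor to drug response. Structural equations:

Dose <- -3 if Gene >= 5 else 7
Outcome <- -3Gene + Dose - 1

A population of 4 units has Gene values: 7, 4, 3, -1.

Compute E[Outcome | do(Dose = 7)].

Every unit gets Dose=7 under the intervention. Outcome values become -15, -6, -3, 9; E[Outcome|do(Dose=7)] = -3.75.

-3.75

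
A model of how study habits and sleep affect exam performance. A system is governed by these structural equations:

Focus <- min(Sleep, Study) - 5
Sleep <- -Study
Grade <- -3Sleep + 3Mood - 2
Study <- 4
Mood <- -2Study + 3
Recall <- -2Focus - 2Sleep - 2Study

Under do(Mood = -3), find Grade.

1

Under do(Mood=-3), the mechanism Mood <- -2Study + 3 is discarded; Mood is fixed at -3.
Sleep = -Study  [with Study=4]  = -4
Grade = -3Sleep + 3Mood - 2  [with Sleep=-4, Mood=-3]  = 1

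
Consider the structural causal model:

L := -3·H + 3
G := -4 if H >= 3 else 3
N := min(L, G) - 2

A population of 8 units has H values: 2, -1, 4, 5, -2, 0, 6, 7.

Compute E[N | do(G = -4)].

Under do(G=-4), G's equation is replaced by G=-4 for every unit. Per-unit N: -6, -6, -11, -14, -6, -6, -17, -20. Mean = -10.75.

-10.75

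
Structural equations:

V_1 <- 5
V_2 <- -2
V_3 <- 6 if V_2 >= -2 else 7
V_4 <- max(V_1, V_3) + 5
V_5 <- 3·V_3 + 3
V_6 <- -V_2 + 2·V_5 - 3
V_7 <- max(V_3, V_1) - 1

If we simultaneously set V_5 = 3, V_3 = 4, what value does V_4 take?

10

Under do(V_5 = 3, V_3 = 4), each intervened variable's structural equation is replaced by its fixed value.
V_4 = max(V_1, V_3) + 5  [with V_1=5, V_3=4]  = 10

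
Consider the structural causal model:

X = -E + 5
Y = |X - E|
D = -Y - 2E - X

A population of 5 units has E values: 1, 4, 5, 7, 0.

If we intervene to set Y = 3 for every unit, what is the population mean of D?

do(Y=3) breaks Y's dependence on E. With Y=3 fixed, D across the units is -9, -12, -13, -15, -8, mean -11.4.

-11.4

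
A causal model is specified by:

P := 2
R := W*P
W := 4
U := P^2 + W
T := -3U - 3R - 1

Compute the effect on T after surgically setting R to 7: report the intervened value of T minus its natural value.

Intervening sets R = 7 and removes its equation (R := W*P).
U = P^2 + W  [with P=2, W=4]  = 8
T = -3U - 3R - 1  [with U=8, R=7]  = -46
Without intervention: U = P^2 + W  [with P=2, W=4]  = 8; R = W*P  [with W=4, P=2]  = 8; T = -3U - 3R - 1  [with U=8, R=8]  = -49.
Change = -46 − (-49) = 3.

3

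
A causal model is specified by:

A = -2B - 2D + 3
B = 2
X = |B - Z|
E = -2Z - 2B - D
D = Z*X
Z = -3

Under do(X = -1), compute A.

-7

do(X=-1) replaces the equation X = |B - Z| with the constant X = -1.
D = Z*X  [with Z=-3, X=-1]  = 3
A = -2B - 2D + 3  [with B=2, D=3]  = -7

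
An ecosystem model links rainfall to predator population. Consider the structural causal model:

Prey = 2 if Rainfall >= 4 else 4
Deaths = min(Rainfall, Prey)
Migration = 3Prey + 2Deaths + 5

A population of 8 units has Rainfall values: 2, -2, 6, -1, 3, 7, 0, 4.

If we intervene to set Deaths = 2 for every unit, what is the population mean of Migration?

Every unit gets Deaths=2 under the intervention. Migration values become 21, 21, 15, 21, 21, 15, 21, 15; E[Migration|do(Deaths=2)] = 18.75.

18.75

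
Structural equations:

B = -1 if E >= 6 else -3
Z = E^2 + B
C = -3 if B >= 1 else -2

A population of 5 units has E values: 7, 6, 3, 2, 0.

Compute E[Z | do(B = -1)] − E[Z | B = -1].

-22.9

Under do(B=-1), B's equation is replaced by B=-1 for every unit. Per-unit Z: 48, 35, 8, 3, -1. Mean = 18.6.
Conditioning on B=-1 selects the 2 unit(s) with E ∈ {7, 6}. Their Z values: 48, 35. Mean = 41.5.
Difference = 18.6 − 41.5 = -22.9.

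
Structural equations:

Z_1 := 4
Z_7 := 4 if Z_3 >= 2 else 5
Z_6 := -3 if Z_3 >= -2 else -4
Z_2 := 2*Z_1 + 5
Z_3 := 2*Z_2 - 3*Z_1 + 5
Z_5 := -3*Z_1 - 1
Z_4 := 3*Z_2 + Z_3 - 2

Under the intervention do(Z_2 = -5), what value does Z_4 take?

-34

Under do(Z_2=-5), the mechanism Z_2 := 2*Z_1 + 5 is discarded; Z_2 is fixed at -5.
Z_3 = 2*Z_2 - 3*Z_1 + 5  [with Z_2=-5, Z_1=4]  = -17
Z_4 = 3*Z_2 + Z_3 - 2  [with Z_2=-5, Z_3=-17]  = -34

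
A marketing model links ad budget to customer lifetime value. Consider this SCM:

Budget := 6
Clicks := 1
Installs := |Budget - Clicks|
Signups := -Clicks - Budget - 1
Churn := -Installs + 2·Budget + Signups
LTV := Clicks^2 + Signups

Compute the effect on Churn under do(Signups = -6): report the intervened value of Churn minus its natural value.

Intervening sets Signups = -6 and removes its equation (Signups := -Clicks - Budget - 1).
Installs = |Budget - Clicks|  [with Budget=6, Clicks=1]  = 5
Churn = -Installs + 2·Budget + Signups  [with Installs=5, Budget=6, Signups=-6]  = 1
Without intervention: Installs = |Budget - Clicks|  [with Budget=6, Clicks=1]  = 5; Signups = -Clicks - Budget - 1  [with Clicks=1, Budget=6]  = -8; Churn = -Installs + 2·Budget + Signups  [with Installs=5, Budget=6, Signups=-8]  = -1.
Change = 1 − (-1) = 2.

2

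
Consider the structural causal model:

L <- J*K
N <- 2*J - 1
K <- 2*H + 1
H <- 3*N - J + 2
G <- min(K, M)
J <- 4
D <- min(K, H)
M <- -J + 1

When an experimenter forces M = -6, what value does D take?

19

The intervention breaks the incoming arrows to M: M <- -J + 1 no longer applies, and M = -6.
No directed path runs from M to D, so D keeps its natural value.
N = 2*J - 1  [with J=4]  = 7
H = 3*N - J + 2  [with N=7, J=4]  = 19
K = 2*H + 1  [with H=19]  = 39
D = min(K, H)  [with K=39, H=19]  = 19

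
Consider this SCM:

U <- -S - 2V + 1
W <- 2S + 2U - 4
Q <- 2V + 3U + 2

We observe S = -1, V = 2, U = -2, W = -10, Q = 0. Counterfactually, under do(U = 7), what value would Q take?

27

do(U=7) replaces the equation U <- -S - 2V + 1 with the constant U = 7.
Q = 2V + 3U + 2  [with V=2, U=7]  = 27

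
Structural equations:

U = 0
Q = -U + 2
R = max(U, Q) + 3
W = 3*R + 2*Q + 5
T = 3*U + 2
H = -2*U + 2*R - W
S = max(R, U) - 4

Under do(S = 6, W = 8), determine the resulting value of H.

Setting S = 6, W = 8 by intervention discards those variables' equations.
Q = -U + 2  [with U=0]  = 2
R = max(U, Q) + 3  [with U=0, Q=2]  = 5
H = -2*U + 2*R - W  [with U=0, R=5, W=8]  = 2

2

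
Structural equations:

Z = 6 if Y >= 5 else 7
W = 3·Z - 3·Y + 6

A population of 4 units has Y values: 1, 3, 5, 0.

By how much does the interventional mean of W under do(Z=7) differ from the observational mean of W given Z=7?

do(Z=7) breaks Z's dependence on Y. With Z=7 fixed, W across the units is 24, 18, 12, 27, mean 20.25.
Conditioning on Z=7 selects the 3 unit(s) with Y ∈ {1, 3, 0}. Their W values: 24, 18, 27. Mean = 23.
Difference = 20.25 − 23 = -2.75.

-2.75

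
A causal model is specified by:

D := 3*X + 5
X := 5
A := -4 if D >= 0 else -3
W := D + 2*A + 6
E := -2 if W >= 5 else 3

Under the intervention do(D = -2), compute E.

do(D=-2) replaces the equation D := 3*X + 5 with the constant D = -2.
A = -4 if D >= 0 else -3  [with D=-2]  = -3
W = D + 2*A + 6  [with D=-2, A=-3]  = -2
E = -2 if W >= 5 else 3  [with W=-2]  = 3

3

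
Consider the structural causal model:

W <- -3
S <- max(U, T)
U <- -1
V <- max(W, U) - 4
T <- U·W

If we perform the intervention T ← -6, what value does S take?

Intervening sets T = -6 and removes its equation (T <- U·W).
S = max(U, T)  [with U=-1, T=-6]  = -1

-1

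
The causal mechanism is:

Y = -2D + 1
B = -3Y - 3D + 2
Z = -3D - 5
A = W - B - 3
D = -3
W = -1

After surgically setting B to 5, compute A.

The intervention breaks the incoming arrows to B: B = -3Y - 3D + 2 no longer applies, and B = 5.
A = W - B - 3  [with W=-1, B=5]  = -9

-9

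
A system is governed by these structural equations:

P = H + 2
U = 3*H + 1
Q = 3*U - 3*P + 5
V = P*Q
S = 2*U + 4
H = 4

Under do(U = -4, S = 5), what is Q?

-25

Setting U = -4, S = 5 by intervention discards those variables' equations.
P = H + 2  [with H=4]  = 6
Q = 3*U - 3*P + 5  [with U=-4, P=6]  = -25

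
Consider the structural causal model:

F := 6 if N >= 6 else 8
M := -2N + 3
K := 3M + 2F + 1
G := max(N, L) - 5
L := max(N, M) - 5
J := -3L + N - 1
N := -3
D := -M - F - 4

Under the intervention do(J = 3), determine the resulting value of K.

44

Intervening sets J = 3 and removes its equation (J := -3L + N - 1).
Since K is not a descendant of the intervened variable, it is unaffected.
M = -2N + 3  [with N=-3]  = 9
F = 6 if N >= 6 else 8  [with N=-3]  = 8
K = 3M + 2F + 1  [with M=9, F=8]  = 44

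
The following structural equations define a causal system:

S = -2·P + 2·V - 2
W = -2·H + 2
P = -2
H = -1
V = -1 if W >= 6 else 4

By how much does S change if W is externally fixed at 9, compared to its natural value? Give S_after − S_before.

do(W=9) replaces the equation W = -2·H + 2 with the constant W = 9.
V = -1 if W >= 6 else 4  [with W=9]  = -1
S = -2·P + 2·V - 2  [with P=-2, V=-1]  = 0
Without intervention: W = -2·H + 2  [with H=-1]  = 4; V = -1 if W >= 6 else 4  [with W=4]  = 4; S = -2·P + 2·V - 2  [with P=-2, V=4]  = 10.
Change = 0 − 10 = -10.

-10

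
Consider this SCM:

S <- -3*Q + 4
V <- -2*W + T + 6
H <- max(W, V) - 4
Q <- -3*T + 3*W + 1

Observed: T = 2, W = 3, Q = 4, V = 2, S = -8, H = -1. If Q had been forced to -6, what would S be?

22

do(Q=-6) replaces the equation Q <- -3*T + 3*W + 1 with the constant Q = -6.
S = -3*Q + 4  [with Q=-6]  = 22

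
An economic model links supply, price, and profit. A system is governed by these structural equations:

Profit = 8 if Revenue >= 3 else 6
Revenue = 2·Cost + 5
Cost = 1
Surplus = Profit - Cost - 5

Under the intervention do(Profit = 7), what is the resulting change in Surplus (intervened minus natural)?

-1

The intervention breaks the incoming arrows to Profit: Profit = 8 if Revenue >= 3 else 6 no longer applies, and Profit = 7.
Surplus = Profit - Cost - 5  [with Profit=7, Cost=1]  = 1
Without intervention: Revenue = 2·Cost + 5  [with Cost=1]  = 7; Profit = 8 if Revenue >= 3 else 6  [with Revenue=7]  = 8; Surplus = Profit - Cost - 5  [with Profit=8, Cost=1]  = 2.
Change = 1 − 2 = -1.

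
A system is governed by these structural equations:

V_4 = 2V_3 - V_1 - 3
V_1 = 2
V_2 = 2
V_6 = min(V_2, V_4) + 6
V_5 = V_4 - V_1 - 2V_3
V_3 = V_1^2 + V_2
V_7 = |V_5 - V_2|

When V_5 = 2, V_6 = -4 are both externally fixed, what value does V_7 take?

Under do(V_5 = 2, V_6 = -4), each intervened variable's structural equation is replaced by its fixed value.
V_7 = |V_5 - V_2|  [with V_5=2, V_2=2]  = 0

0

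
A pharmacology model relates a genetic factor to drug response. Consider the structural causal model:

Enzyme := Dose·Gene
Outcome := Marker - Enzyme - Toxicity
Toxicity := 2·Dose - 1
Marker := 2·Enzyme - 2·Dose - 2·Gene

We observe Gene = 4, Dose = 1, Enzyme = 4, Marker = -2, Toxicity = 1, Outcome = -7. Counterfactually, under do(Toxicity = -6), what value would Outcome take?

The intervention breaks the incoming arrows to Toxicity: Toxicity := 2·Dose - 1 no longer applies, and Toxicity = -6.
Enzyme = Dose·Gene  [with Dose=1, Gene=4]  = 4
Marker = 2·Enzyme - 2·Dose - 2·Gene  [with Enzyme=4, Dose=1, Gene=4]  = -2
Outcome = Marker - Enzyme - Toxicity  [with Marker=-2, Enzyme=4, Toxicity=-6]  = 0

0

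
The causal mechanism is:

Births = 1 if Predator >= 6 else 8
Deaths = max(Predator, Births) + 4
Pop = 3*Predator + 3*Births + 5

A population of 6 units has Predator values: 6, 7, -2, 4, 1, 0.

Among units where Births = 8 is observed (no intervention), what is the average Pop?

31.25

E[Pop|Births=8] averages over only the 4 units with Births=8 (Predator = -2, 4, 1, 0): Pop = 23, 41, 32, 29, mean 31.25.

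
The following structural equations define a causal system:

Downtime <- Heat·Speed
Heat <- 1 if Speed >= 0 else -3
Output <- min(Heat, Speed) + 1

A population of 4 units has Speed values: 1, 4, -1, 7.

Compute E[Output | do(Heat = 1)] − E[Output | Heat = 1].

-0.5

do(Heat=1) breaks Heat's dependence on Speed. With Heat=1 fixed, Output across the units is 2, 2, 0, 2, mean 1.5.
Observing Heat=1 restricts to units where Heat's equation naturally yields 1: Speed ∈ {1, 4, 7}. In that subpopulation Output = 2, 2, 2, mean 2.
Difference = 1.5 − 2 = -0.5.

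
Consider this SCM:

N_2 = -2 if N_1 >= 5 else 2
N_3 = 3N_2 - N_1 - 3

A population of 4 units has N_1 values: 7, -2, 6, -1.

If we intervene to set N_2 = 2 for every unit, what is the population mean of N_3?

0.5

Under do(N_2=2), N_2's equation is replaced by N_2=2 for every unit. Per-unit N_3: -4, 5, -3, 4. Mean = 0.5.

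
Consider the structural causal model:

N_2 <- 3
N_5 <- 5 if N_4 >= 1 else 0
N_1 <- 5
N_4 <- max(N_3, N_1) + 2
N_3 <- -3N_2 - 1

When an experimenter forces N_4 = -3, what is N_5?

0

Intervening sets N_4 = -3 and removes its equation (N_4 <- max(N_3, N_1) + 2).
N_5 = 5 if N_4 >= 1 else 0  [with N_4=-3]  = 0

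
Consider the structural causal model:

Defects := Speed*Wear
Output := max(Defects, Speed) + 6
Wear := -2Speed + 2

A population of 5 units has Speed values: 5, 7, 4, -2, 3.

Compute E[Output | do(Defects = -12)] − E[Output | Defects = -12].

2.9

do(Defects=-12) breaks Defects's dependence on Speed. With Defects=-12 fixed, Output across the units is 11, 13, 10, 4, 9, mean 9.4.
Conditioning on Defects=-12 selects the 2 unit(s) with Speed ∈ {-2, 3}. Their Output values: 4, 9. Mean = 6.5.
Difference = 9.4 − 6.5 = 2.9.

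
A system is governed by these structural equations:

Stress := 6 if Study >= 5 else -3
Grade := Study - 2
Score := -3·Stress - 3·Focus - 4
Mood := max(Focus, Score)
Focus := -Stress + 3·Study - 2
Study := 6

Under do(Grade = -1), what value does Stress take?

do(Grade=-1) replaces the equation Grade := Study - 2 with the constant Grade = -1.
Stress is not downstream of the intervention, so its value is determined by the original equations.
Stress = 6 if Study >= 5 else -3  [with Study=6]  = 6

6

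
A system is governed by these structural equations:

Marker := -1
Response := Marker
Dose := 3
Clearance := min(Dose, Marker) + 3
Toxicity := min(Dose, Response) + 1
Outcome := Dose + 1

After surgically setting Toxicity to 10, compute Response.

-1

Under do(Toxicity=10), the mechanism Toxicity := min(Dose, Response) + 1 is discarded; Toxicity is fixed at 10.
Since Response is not a descendant of the intervened variable, it is unaffected.
Response = Marker  [with Marker=-1]  = -1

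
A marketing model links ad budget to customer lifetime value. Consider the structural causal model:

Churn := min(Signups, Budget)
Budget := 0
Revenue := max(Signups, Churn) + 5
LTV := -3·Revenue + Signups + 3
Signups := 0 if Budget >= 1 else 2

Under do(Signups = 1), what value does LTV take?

do(Signups=1) replaces the equation Signups := 0 if Budget >= 1 else 2 with the constant Signups = 1.
Churn = min(Signups, Budget)  [with Signups=1, Budget=0]  = 0
Revenue = max(Signups, Churn) + 5  [with Signups=1, Churn=0]  = 6
LTV = -3·Revenue + Signups + 3  [with Revenue=6, Signups=1]  = -14

-14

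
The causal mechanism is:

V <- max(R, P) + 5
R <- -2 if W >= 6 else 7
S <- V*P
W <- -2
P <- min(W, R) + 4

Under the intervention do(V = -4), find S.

-8

Intervening sets V = -4 and removes its equation (V <- max(R, P) + 5).
R = -2 if W >= 6 else 7  [with W=-2]  = 7
P = min(W, R) + 4  [with W=-2, R=7]  = 2
S = V*P  [with V=-4, P=2]  = -8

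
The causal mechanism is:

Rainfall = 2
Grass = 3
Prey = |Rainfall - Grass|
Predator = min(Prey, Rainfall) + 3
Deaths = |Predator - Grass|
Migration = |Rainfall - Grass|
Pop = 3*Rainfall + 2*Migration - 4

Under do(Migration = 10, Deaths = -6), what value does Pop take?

22

Setting Migration = 10, Deaths = -6 by intervention discards those variables' equations.
Pop = 3*Rainfall + 2*Migration - 4  [with Rainfall=2, Migration=10]  = 22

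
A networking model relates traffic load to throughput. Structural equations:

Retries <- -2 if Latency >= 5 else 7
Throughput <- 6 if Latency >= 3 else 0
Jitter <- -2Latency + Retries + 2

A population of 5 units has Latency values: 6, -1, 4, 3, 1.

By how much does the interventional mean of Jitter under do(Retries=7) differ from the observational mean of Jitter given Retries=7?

-1.7

do(Retries=7) breaks Retries's dependence on Latency. With Retries=7 fixed, Jitter across the units is -3, 11, 1, 3, 7, mean 3.8.
E[Jitter|Retries=7] averages over only the 4 units with Retries=7 (Latency = -1, 4, 3, 1): Jitter = 11, 1, 3, 7, mean 5.5.
Difference = 3.8 − 5.5 = -1.7.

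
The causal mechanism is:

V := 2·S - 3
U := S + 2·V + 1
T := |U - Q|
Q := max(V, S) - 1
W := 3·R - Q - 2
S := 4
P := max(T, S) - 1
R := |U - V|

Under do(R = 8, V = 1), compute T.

Under do(R = 8, V = 1), each intervened variable's structural equation is replaced by its fixed value.
U = S + 2·V + 1  [with S=4, V=1]  = 7
Q = max(V, S) - 1  [with V=1, S=4]  = 3
T = |U - Q|  [with U=7, Q=3]  = 4

4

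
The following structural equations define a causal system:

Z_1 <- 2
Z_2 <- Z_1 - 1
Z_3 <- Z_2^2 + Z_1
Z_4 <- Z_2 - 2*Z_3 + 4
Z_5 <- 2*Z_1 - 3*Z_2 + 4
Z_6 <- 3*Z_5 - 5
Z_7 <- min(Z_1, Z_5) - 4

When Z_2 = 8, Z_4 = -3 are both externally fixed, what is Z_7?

Setting Z_2 = 8, Z_4 = -3 by intervention discards those variables' equations.
Z_5 = 2*Z_1 - 3*Z_2 + 4  [with Z_1=2, Z_2=8]  = -16
Z_7 = min(Z_1, Z_5) - 4  [with Z_1=2, Z_5=-16]  = -20

-20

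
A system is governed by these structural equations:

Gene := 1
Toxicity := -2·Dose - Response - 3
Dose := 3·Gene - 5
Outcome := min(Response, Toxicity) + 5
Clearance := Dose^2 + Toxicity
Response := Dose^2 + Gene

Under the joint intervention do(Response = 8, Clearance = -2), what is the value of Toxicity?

The joint intervention fixes Response = 8, Clearance = -2, removing each variable's own equation.
Dose = 3·Gene - 5  [with Gene=1]  = -2
Toxicity = -2·Dose - Response - 3  [with Dose=-2, Response=8]  = -7

-7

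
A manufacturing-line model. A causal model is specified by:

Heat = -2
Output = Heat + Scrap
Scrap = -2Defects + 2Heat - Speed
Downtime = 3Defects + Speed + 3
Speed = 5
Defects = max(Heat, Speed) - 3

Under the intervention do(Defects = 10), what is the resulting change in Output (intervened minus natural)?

do(Defects=10) replaces the equation Defects = max(Heat, Speed) - 3 with the constant Defects = 10.
Scrap = -2Defects + 2Heat - Speed  [with Defects=10, Heat=-2, Speed=5]  = -29
Output = Heat + Scrap  [with Heat=-2, Scrap=-29]  = -31
Without intervention: Defects = max(Heat, Speed) - 3  [with Heat=-2, Speed=5]  = 2; Scrap = -2Defects + 2Heat - Speed  [with Defects=2, Heat=-2, Speed=5]  = -13; Output = Heat + Scrap  [with Heat=-2, Scrap=-13]  = -15.
Change = -31 − (-15) = -16.

-16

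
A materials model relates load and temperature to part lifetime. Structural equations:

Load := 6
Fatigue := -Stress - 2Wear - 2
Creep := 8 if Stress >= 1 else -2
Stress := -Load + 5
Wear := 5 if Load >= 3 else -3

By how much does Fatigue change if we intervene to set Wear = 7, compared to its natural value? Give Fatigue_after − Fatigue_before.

Intervening sets Wear = 7 and removes its equation (Wear := 5 if Load >= 3 else -3).
Stress = -Load + 5  [with Load=6]  = -1
Fatigue = -Stress - 2Wear - 2  [with Stress=-1, Wear=7]  = -15
Without intervention: Stress = -Load + 5  [with Load=6]  = -1; Wear = 5 if Load >= 3 else -3  [with Load=6]  = 5; Fatigue = -Stress - 2Wear - 2  [with Stress=-1, Wear=5]  = -11.
Change = -15 − (-11) = -4.

-4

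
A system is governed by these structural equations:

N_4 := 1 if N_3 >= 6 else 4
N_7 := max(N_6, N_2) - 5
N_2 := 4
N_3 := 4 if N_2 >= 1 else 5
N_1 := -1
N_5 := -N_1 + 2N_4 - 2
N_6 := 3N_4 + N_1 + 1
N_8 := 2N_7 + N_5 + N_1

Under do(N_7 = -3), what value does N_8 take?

do(N_7=-3) replaces the equation N_7 := max(N_6, N_2) - 5 with the constant N_7 = -3.
N_3 = 4 if N_2 >= 1 else 5  [with N_2=4]  = 4
N_4 = 1 if N_3 >= 6 else 4  [with N_3=4]  = 4
N_5 = -N_1 + 2N_4 - 2  [with N_1=-1, N_4=4]  = 7
N_8 = 2N_7 + N_5 + N_1  [with N_7=-3, N_5=7, N_1=-1]  = 0

0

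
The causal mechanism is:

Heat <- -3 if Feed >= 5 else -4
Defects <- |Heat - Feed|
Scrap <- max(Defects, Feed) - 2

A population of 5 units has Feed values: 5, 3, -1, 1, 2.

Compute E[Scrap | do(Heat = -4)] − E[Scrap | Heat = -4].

0.75

do(Heat=-4) breaks Heat's dependence on Feed. With Heat=-4 fixed, Scrap across the units is 7, 5, 1, 3, 4, mean 4.
Conditioning on Heat=-4 selects the 4 unit(s) with Feed ∈ {3, -1, 1, 2}. Their Scrap values: 5, 1, 3, 4. Mean = 3.25.
Difference = 4 − 3.25 = 0.75.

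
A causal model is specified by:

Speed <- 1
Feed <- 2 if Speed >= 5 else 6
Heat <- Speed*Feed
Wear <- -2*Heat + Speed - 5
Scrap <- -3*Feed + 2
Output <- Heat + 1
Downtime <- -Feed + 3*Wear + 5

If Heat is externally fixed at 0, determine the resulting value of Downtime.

The intervention breaks the incoming arrows to Heat: Heat <- Speed*Feed no longer applies, and Heat = 0.
Feed = 2 if Speed >= 5 else 6  [with Speed=1]  = 6
Wear = -2*Heat + Speed - 5  [with Heat=0, Speed=1]  = -4
Downtime = -Feed + 3*Wear + 5  [with Feed=6, Wear=-4]  = -13

-13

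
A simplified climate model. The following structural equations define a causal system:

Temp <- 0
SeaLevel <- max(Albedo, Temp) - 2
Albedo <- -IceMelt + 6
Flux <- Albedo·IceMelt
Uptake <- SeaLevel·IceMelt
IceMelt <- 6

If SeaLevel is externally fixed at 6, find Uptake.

Under do(SeaLevel=6), the mechanism SeaLevel <- max(Albedo, Temp) - 2 is discarded; SeaLevel is fixed at 6.
Uptake = SeaLevel·IceMelt  [with SeaLevel=6, IceMelt=6]  = 36

36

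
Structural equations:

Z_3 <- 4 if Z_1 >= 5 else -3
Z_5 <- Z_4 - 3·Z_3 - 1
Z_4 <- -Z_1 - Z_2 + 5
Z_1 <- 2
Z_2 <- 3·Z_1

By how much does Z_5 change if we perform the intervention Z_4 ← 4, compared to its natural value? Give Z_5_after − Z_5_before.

Intervening sets Z_4 = 4 and removes its equation (Z_4 <- -Z_1 - Z_2 + 5).
Z_3 = 4 if Z_1 >= 5 else -3  [with Z_1=2]  = -3
Z_5 = Z_4 - 3·Z_3 - 1  [with Z_4=4, Z_3=-3]  = 12
Without intervention: Z_2 = 3·Z_1  [with Z_1=2]  = 6; Z_3 = 4 if Z_1 >= 5 else -3  [with Z_1=2]  = -3; Z_4 = -Z_1 - Z_2 + 5  [with Z_1=2, Z_2=6]  = -3; Z_5 = Z_4 - 3·Z_3 - 1  [with Z_4=-3, Z_3=-3]  = 5.
Change = 12 − 5 = 7.

7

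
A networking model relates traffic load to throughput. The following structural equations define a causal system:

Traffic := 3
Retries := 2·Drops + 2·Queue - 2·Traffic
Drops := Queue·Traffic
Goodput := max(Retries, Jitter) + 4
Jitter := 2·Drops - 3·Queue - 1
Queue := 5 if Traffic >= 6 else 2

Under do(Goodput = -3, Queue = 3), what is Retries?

Under do(Goodput = -3, Queue = 3), each intervened variable's structural equation is replaced by its fixed value.
Drops = Queue·Traffic  [with Queue=3, Traffic=3]  = 9
Retries = 2·Drops + 2·Queue - 2·Traffic  [with Drops=9, Queue=3, Traffic=3]  = 18

18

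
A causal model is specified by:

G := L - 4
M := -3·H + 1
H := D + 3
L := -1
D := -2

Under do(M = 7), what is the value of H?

1

do(M=7) replaces the equation M := -3·H + 1 with the constant M = 7.
H is not downstream of the intervention, so its value is determined by the original equations.
H = D + 3  [with D=-2]  = 1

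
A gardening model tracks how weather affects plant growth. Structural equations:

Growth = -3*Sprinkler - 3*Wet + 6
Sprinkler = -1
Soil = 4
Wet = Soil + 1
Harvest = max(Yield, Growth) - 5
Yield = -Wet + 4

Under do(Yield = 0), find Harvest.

The intervention breaks the incoming arrows to Yield: Yield = -Wet + 4 no longer applies, and Yield = 0.
Wet = Soil + 1  [with Soil=4]  = 5
Growth = -3*Sprinkler - 3*Wet + 6  [with Sprinkler=-1, Wet=5]  = -6
Harvest = max(Yield, Growth) - 5  [with Yield=0, Growth=-6]  = -5

-5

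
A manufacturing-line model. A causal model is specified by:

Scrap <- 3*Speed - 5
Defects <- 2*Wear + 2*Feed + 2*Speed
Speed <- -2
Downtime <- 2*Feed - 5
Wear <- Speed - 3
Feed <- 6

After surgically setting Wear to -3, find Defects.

The intervention breaks the incoming arrows to Wear: Wear <- Speed - 3 no longer applies, and Wear = -3.
Defects = 2*Wear + 2*Feed + 2*Speed  [with Wear=-3, Feed=6, Speed=-2]  = 2

2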